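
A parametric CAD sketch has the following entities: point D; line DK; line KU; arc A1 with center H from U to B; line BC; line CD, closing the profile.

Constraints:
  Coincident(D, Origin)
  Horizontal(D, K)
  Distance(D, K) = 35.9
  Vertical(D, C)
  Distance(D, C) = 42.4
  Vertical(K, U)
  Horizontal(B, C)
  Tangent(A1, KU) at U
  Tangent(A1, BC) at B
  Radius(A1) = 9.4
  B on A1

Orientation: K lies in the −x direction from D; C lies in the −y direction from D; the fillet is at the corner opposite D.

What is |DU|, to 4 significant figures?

48.76

D is at the origin; D and K share the same y with |DK| = 35.9 and K on the −x side, so K = (-35.90, 0.000). DC is vertical with |DC| = 42.4 and C on the −y side, so C = (0.000, -42.40). The virtual corner opposite D is at (-35.90, -42.40). A1 meets KU tangentially, so HU is at right angles to KU and the tangent condition forces HB to be normal to BC, with radius 9.4, so the center H sits 9.4 in from both sides at H = (-26.50, -33.00). That places the tangent points at U = (-35.90, -33.00) on KU and B = (-26.50, -42.40) on BC. Then |DU| = |U − D| = 48.76.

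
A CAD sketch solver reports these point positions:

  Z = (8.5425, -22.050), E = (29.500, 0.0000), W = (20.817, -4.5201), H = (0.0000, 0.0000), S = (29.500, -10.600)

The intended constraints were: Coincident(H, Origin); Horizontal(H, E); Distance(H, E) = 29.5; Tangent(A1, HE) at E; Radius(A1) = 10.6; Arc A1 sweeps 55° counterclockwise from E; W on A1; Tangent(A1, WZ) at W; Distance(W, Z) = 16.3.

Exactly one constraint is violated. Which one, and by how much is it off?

Distance(W, Z) = 16.3 — off by 5.10.

H = (0.00, 0.00) ✓; H.y = 0.00, E.y = 0.00 ✓; |HE| = 29.50 ✓; ∠(SE, EH) = 90.00° ✓; |SE| = 10.60 ✓; bearing(S→W) − bearing(S→E) = 55.00° ✓; |SW| = 10.60 ✓; ∠(SW, WZ) = 90.00° ✓; |WZ| = 21.40 ✗.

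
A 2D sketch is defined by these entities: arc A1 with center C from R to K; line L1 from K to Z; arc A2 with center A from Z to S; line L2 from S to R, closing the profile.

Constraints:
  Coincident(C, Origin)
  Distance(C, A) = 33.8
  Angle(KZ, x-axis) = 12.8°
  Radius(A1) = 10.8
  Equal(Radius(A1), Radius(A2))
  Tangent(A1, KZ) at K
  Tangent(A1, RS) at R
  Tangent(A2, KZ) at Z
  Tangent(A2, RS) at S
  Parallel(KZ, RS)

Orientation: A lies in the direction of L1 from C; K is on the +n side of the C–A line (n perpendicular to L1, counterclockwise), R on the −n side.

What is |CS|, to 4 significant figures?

35.48

The slot axis is L1's direction at 12.8°, so u = (cos 12.8°, sin 12.8°) = (0.9751, 0.2215) and n = (−sin 12.8°, cos 12.8°) = (-0.2215, 0.9751). C is at the origin and A lies 33.8 along u from C, so A = 33.8·u = (32.96, 7.488). Tangency of A1 to both parallel lines with radius 10.8 puts K and R at C ± 10.8·n: K = (-2.393, 10.53), R = (2.393, -10.53). Equal radii place Z and S the same way about A: Z = A + 10.8·n = (30.57, 18.02), S = A − 10.8·n = (35.35, -3.043). Then |CS| = |S − C| = 35.48.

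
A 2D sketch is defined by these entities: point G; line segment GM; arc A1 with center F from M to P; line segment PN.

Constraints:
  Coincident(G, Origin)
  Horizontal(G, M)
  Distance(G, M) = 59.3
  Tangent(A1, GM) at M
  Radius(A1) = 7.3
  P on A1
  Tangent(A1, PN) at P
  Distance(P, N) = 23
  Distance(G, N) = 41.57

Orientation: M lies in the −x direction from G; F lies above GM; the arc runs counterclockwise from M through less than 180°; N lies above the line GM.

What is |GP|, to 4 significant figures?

54.32

G is at the origin; GM is horizontal with |GM| = 59.3 and M on the −x side, so M = (-59.30, 0.000). A1 meets GM tangentially, so FM is at right angles to GM, so F = M + (0, 7.3) = (-59.30, 7.300). Since FP ⟂ PN (tangency), |FN| = √(7.3² + 23.0²) = 24.13 regardless of where P sits on A1. So N lies on both circle(G, 41.57) and circle(F, 24.13); the above-GM intersection is N = (-37.57, 17.79). P is the foot of the tangent from N: P = (-54.29, 1.994).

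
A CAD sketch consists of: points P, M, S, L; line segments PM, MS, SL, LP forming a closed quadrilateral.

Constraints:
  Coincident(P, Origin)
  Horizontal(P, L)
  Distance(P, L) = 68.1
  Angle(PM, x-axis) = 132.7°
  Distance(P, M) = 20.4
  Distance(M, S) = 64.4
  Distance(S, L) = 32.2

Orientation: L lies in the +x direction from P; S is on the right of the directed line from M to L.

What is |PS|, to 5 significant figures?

45.202

P is at the origin; PL is horizontal with |PL| = 68.1 and L in +x, so L = (68.1, 0). PM runs at 132.7° with |PM| = 20.4, so M = (-13.834, 14.992). S is determined by |MS| = 64.4 and |SL| = 32.2 together: it lies at the intersection of circle(M, 64.4) and circle(L, 32.2). With |ML| = 83.295, the foot of the radical line on ML is 60.319 from M and the perpendicular offset is √(64.4² − 60.319²) = 22.560. Taking the right-of-ML solution: S = (41.439, -18.056).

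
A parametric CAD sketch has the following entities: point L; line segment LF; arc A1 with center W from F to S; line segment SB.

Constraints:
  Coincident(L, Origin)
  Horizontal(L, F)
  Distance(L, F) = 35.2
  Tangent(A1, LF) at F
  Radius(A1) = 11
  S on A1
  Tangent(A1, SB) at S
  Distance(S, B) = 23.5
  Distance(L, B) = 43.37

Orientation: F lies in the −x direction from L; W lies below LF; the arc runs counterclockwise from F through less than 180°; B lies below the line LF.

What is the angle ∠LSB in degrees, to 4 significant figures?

67.03°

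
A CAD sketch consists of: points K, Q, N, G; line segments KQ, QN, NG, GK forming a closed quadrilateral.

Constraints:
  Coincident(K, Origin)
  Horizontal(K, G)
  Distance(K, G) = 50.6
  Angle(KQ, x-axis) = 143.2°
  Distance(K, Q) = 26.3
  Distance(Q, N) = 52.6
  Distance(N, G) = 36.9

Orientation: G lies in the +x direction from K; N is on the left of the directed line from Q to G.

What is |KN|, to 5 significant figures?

42.266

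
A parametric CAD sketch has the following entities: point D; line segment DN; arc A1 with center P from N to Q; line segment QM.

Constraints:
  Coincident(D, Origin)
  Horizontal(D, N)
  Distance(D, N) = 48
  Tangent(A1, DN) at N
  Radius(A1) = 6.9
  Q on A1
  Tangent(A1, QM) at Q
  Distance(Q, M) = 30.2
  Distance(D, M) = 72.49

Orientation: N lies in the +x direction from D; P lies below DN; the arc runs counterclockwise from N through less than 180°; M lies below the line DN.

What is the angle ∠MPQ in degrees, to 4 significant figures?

77.13°

D is at the origin; D and N share the same y with |DN| = 48.0 and N on the +x side, so N = (48.00, 0.000). Tangency of A1 to DN means the radius PN is perpendicular to DN, so P = N + (0, -6.9) = (48.00, -6.900). Since PQ ⟂ QM (tangency), |PM| = √(6.9² + 30.2²) = 30.98 regardless of where Q sits on A1. So M lies on both circle(D, 72.49) and circle(P, 30.98); the below-DN intersection is M = (64.47, -33.13). Q is the foot of the tangent from M: Q = (43.12, -11.78).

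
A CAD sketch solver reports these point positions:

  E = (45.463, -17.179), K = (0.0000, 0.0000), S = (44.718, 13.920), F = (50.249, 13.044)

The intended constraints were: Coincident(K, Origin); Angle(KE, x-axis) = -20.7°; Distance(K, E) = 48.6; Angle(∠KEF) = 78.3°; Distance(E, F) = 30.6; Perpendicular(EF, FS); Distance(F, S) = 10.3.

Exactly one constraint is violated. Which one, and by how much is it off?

Distance(F, S) = 10.3 — off by 4.70.

K = (0.00, 0.00) ✓; KE at -20.70° ✓; |KE| = 48.60 ✓; ∠KEF = 78.30° ✓; |EF| = 30.60 ✓; ∠(EF, FS) = 90.00° ✓; |FS| = 5.600 ✗.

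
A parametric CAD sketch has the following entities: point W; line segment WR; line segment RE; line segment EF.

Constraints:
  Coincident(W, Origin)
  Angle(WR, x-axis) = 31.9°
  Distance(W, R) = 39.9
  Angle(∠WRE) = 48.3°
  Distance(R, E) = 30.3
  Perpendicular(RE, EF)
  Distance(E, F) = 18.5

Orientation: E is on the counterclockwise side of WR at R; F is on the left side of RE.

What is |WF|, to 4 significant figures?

11.90

W is at the origin; WR runs at 31.9° with length 39.9, so R = 39.9·(cos 31.9°, sin 31.9°) = (33.87, 21.08). ∠WRE = 48.3°, so RE runs at 31.9° + (180° − 48.3°) = 163.6° from the x-axis; with |RE| = 30.3, E = R + 30.3·(cos 163.6°, sin 163.6°) = (4.807, 29.64). RE ⟂ EF; with |EF| = 18.5 on the left of RE, F = E + 18.5·(-0.2823, -0.9593) = (-0.4166, 11.89). Then |WF| = |F − W| = 11.90.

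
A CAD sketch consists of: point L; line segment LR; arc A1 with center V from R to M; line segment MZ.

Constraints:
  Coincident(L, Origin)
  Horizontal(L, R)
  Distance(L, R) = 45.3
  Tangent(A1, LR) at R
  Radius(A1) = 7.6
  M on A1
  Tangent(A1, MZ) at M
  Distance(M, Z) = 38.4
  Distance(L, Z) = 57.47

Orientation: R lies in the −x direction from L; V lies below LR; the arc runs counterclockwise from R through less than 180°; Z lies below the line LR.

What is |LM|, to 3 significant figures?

53.3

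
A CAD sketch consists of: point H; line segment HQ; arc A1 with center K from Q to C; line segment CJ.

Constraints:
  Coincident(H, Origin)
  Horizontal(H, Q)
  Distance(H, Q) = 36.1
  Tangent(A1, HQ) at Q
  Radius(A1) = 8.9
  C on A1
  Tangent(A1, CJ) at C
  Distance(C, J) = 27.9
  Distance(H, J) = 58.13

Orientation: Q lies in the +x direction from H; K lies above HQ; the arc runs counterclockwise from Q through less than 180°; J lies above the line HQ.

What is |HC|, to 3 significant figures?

45.9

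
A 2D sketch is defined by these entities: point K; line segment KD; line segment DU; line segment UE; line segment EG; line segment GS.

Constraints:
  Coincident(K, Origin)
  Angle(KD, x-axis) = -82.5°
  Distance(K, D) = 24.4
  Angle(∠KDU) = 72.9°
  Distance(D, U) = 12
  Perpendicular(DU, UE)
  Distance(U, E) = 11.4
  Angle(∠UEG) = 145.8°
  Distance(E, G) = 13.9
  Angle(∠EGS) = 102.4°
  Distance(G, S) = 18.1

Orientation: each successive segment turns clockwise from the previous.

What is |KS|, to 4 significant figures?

21.04

K is at the origin; KD runs at -82.5° with length 24.4, so D = (3.185, -24.19). ∠KDU = 72.9° gives DU at 170.4° from the x-axis; with |DU| = 12.0, U = (-8.647, -22.19). DU ⟂ UE, so UE runs at 80.40°; with |UE| = 11.4, E = (-6.746, -10.95). ∠UEG = 145.8° gives EG at 46.20° from the x-axis; with |EG| = 13.9, G = (2.875, -0.9172). ∠EGS = 102.4° gives GS at -31.40° from the x-axis; with |GS| = 18.1, S = (18.32, -10.35). Then |KS| = |S − K| = 21.04.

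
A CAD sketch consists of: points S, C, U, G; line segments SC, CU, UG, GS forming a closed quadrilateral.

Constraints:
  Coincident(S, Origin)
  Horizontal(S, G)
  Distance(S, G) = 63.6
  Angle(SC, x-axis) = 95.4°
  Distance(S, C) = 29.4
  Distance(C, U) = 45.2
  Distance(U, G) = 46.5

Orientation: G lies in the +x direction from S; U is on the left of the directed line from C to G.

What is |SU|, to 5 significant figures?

57.709

S is at the origin; S and G share the same y with |SG| = 63.6 and G in +x, so G = (63.6, 0). SC runs at 95.4° with |SC| = 29.4, so C = (-2.7668, 29.270). U is determined by |CU| = 45.2 and |UG| = 46.5 together: it lies at the intersection of circle(C, 45.2) and circle(G, 46.5). With |CG| = 72.535, the foot of the radical line on CG is 35.446 from C and the perpendicular offset is √(45.2² − 35.446²) = 28.047. Taking the left-of-CG solution: U = (40.983, 40.629).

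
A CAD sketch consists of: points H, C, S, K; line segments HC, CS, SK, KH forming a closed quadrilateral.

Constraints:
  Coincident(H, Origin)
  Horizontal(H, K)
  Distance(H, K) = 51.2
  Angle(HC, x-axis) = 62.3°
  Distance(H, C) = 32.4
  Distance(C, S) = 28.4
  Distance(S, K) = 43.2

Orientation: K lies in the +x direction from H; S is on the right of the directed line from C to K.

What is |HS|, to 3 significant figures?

8.10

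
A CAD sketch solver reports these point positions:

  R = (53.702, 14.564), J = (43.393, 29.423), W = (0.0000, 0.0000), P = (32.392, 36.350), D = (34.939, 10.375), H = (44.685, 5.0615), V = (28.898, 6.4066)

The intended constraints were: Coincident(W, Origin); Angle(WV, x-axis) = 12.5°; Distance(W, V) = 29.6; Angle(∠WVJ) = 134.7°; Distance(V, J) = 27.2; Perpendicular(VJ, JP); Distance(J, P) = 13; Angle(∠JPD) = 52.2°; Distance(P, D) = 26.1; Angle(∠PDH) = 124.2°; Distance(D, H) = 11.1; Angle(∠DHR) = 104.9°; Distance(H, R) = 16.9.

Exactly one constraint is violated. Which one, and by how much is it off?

Distance(H, R) = 16.9 — off by 3.80.

W = (0.00, 0.00) ✓; WV at 12.50° ✓; |WV| = 29.60 ✓; ∠WVJ = 134.7° ✓; |VJ| = 27.20 ✓; ∠(VJ, JP) = 90.00° ✓; |JP| = 13.00 ✓; ∠JPD = 52.20° ✓; |PD| = 26.10 ✓; ∠PDH = 124.2° ✓; |DH| = 11.10 ✓; ∠DHR = 104.9° ✓; |HR| = 13.10 ✗.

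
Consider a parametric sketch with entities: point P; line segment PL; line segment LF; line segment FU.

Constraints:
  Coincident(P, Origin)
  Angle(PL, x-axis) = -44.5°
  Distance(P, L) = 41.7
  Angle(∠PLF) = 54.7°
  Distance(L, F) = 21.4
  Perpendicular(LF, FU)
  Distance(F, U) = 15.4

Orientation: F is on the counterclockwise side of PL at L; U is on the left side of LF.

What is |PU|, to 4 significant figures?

18.83

P is at the origin; PL runs at -44.5° with length 41.7, so L = 41.7·(cos -44.5°, sin -44.5°) = (29.74, -29.23). ∠PLF = 54.7°, so LF runs at -44.5° + (180° − 54.7°) = 80.80° from the x-axis; with |LF| = 21.4, F = L + 21.4·(cos 80.80°, sin 80.80°) = (33.16, -8.103). LF ⟂ FU; with |FU| = 15.4 on the left of LF, U = F + 15.4·(-0.9871, 0.1599) = (17.96, -5.641). Then |PU| = |U − P| = 18.83.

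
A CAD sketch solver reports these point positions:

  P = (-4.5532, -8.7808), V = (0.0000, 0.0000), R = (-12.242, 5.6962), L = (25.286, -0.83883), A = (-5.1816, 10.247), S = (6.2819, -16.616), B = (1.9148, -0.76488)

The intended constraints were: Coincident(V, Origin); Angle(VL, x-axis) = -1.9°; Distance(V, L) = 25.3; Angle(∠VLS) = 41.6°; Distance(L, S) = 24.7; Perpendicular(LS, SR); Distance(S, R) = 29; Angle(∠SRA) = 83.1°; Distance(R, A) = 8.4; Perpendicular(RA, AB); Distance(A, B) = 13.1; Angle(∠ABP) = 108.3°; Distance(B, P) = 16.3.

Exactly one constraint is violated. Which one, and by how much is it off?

Distance(B, P) = 16.3 — off by 6.00.

V = (0.00, 0.00) ✓; VL at -1.900° ✓; |VL| = 25.30 ✓; ∠VLS = 41.60° ✓; |LS| = 24.70 ✓; ∠(LS, SR) = 90.00° ✓; |SR| = 29.00 ✓; ∠SRA = 83.10° ✓; |RA| = 8.400 ✓; ∠(RA, AB) = 90.00° ✓; |AB| = 13.10 ✓; ∠ABP = 108.3° ✓; |BP| = 10.30 ✗.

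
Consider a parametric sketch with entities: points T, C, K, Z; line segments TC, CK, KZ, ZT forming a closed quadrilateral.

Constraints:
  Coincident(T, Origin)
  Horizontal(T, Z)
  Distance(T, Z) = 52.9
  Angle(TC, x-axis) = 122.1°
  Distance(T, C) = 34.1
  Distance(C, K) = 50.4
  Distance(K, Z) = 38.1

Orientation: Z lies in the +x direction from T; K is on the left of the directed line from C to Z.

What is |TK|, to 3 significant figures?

45.4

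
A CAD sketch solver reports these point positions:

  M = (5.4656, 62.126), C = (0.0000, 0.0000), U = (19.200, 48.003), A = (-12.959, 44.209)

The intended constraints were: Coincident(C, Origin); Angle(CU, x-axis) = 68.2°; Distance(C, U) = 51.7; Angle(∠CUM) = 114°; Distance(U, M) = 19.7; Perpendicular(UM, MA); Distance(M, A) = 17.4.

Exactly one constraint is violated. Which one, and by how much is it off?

Distance(M, A) = 17.4 — off by 8.30.

C = (0.00, 0.00) ✓; CU at 68.20° ✓; |CU| = 51.70 ✓; ∠CUM = 114.0° ✓; |UM| = 19.70 ✓; ∠(UM, MA) = 90.00° ✓; |MA| = 25.70 ✗.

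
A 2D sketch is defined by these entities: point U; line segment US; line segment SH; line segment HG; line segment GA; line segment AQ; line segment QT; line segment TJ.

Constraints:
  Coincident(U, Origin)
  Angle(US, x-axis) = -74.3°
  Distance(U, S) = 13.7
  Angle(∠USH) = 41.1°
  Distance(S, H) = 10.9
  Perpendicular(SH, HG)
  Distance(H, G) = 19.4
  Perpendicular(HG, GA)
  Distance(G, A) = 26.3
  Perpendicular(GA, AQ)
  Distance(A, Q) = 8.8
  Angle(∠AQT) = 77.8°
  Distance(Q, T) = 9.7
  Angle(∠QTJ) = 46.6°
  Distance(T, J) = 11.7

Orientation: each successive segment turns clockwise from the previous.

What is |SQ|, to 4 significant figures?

18.70

HG ⟂ GA, so GA runs at -33.20°; with |GA| = 26.3, A = (27.22, -5.388). GA ⟂ AQ, so AQ runs at -123.2°; with |AQ| = 8.8, Q = (22.40, -12.75). Then |SQ| = |Q − S| = 18.70.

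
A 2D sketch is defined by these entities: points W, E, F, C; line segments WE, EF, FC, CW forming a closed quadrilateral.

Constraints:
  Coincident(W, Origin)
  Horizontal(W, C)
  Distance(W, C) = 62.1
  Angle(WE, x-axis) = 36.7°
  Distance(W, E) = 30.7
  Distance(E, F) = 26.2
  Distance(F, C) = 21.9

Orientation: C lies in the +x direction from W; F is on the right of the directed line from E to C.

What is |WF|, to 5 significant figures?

40.438

Checks: |EF| = 26.20 ✓; |FC| = 21.90 ✓.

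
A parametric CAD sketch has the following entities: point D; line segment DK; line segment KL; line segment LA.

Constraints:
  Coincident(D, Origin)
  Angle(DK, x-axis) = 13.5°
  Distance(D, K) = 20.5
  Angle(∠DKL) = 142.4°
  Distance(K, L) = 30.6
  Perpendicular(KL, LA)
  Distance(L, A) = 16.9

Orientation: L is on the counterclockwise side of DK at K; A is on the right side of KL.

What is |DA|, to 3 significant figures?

55.3

D is at the origin; DK runs at 13.5° with length 20.5, so K = 20.5·(cos 13.5°, sin 13.5°) = (19.9, 4.79). ∠DKL = 142.4°, so KL runs at 13.5° + (180° − 142.4°) = 51.1° from the x-axis; with |KL| = 30.6, L = K + 30.6·(cos 51.1°, sin 51.1°) = (39.1, 28.6). The perpendicularity gives LA at right angles to KL; with |LA| = 16.9 on the right of KL, A = L + 16.9·(0.778, -0.628) = (52.3, 18.0). Then |DA| = |A − D| = 55.3.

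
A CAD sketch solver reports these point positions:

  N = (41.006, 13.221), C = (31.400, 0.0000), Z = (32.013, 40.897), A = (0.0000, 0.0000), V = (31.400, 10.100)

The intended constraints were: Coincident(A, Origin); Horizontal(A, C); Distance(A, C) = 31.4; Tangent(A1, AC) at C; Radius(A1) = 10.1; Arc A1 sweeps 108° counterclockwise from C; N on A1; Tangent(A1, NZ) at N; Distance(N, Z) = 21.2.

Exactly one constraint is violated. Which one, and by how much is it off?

Distance(N, Z) = 21.2 — off by 7.90.

A = (0.00, 0.00) ✓; A.y = 0.00, C.y = 0.00 ✓; |AC| = 31.40 ✓; ∠(VC, CA) = 90.00° ✓; |VC| = 10.10 ✓; bearing(V→N) − bearing(V→C) = 108.0° ✓; |VN| = 10.10 ✓; ∠(VN, NZ) = 90.00° ✓; |NZ| = 29.10 ✗.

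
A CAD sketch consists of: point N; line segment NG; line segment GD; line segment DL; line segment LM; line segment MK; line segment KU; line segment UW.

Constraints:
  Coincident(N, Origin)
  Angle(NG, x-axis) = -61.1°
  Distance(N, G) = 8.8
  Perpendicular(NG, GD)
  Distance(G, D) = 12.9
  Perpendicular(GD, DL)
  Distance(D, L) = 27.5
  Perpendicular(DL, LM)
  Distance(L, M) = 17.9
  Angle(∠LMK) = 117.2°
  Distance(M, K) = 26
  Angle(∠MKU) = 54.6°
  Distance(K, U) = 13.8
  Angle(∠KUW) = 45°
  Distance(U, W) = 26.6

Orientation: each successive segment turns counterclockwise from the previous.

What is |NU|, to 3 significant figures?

4.05

∠LMK = 117.2° gives MK at -88.3° from the x-axis; with |MK| = 26.0, K = (-12.6, -12.0). ∠MKU = 54.6° gives KU at 37.1° from the x-axis; with |KU| = 13.8, U = (-1.64, -3.71). Then |NU| = |U − N| = 4.05.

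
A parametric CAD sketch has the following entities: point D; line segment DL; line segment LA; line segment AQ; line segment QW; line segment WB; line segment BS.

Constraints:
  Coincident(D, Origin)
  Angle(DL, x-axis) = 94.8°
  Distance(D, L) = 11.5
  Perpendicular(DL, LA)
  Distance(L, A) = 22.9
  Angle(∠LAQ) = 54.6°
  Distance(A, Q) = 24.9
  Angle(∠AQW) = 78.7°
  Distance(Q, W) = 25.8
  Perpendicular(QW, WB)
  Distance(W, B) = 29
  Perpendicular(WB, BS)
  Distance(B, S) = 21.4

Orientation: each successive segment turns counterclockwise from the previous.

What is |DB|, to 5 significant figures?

32.147

D is at the origin; DL runs at 94.8° with length 11.5, so L = (-0.96230, 11.460). The perpendicularity gives LA at right angles to DL, so LA runs at -175.20°; with |LA| = 22.9, A = (-23.782, 9.5434). ∠LAQ = 54.6° gives AQ at -49.800° from the x-axis; with |AQ| = 24.9, Q = (-7.7101, -9.4751). ∠AQW = 78.7° gives QW at 51.500° from the x-axis; with |QW| = 25.8, W = (8.3508, 10.716). QW ⟂ WB, so WB runs at 141.50°; with |WB| = 29.0, B = (-14.345, 28.769). Then |DB| = |B − D| = 32.147.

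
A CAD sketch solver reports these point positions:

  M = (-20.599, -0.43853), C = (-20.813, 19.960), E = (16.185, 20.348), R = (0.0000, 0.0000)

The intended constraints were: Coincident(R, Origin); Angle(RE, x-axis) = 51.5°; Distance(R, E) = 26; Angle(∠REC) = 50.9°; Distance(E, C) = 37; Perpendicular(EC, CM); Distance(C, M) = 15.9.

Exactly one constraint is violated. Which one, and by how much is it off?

Distance(C, M) = 15.9 — off by 4.50.

R = (0.00, 0.00) ✓; RE at 51.50° ✓; |RE| = 26.00 ✓; ∠REC = 50.90° ✓; |EC| = 37.00 ✓; ∠(EC, CM) = 90.00° ✓; |CM| = 20.40 ✗.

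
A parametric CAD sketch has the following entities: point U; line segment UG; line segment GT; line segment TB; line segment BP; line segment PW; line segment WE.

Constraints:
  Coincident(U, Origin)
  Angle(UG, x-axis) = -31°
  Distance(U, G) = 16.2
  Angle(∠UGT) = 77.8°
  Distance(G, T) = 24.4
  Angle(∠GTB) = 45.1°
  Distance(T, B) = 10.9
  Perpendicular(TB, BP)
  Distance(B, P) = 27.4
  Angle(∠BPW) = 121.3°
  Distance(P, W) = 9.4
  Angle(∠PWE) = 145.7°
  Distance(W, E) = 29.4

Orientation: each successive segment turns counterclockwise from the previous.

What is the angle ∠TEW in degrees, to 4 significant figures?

52.25°

U is at the origin; UG runs at -31.0° with length 16.2, so G = (13.89, -8.344). ∠UGT = 77.8° gives GT at 71.20° from the x-axis; with |GT| = 24.4, T = (21.75, 14.75). ∠GTB = 45.1° gives TB at -153.9° from the x-axis; with |TB| = 10.9, B = (11.96, 9.959). The perpendicularity gives BP at right angles to TB, so BP runs at -63.90°; with |BP| = 27.4, P = (24.02, -14.65). ∠BPW = 121.3° gives PW at -5.200° from the x-axis; with |PW| = 9.4, W = (33.38, -15.50). ∠PWE = 145.7° gives WE at 29.10° from the x-axis; with |WE| = 29.4, E = (59.07, -1.200). Then cos ∠TEW = ET·EW / (|ET||EW|), giving 52.25°.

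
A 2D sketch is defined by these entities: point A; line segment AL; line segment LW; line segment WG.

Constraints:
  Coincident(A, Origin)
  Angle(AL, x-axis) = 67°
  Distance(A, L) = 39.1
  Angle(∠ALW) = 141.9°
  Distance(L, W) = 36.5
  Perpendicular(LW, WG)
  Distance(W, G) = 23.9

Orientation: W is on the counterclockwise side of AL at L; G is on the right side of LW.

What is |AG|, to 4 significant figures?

82.65

A is at the origin; AL runs at 67.0° with length 39.1, so L = 39.1·(cos 67.0°, sin 67.0°) = (15.28, 35.99). ∠ALW = 141.9°, so LW runs at 67.0° + (180° − 141.9°) = 105.1° from the x-axis; with |LW| = 36.5, W = L + 36.5·(cos 105.1°, sin 105.1°) = (5.769, 71.23). LW is perpendicular to WG; with |WG| = 23.9 on the right of LW, G = W + 23.9·(0.9655, 0.2605) = (28.84, 77.46). Then |AG| = |G − A| = 82.65.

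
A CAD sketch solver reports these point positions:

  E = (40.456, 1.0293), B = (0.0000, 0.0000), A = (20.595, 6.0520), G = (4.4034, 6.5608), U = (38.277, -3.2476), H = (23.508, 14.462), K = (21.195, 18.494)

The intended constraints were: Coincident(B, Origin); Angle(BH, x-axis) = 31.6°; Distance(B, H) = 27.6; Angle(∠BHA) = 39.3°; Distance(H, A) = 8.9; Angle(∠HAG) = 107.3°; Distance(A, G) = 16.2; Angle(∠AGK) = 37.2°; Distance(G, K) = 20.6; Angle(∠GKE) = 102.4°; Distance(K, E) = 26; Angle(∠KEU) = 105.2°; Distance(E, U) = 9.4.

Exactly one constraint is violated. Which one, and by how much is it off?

Distance(E, U) = 9.4 — off by 4.60.

B = (0.00, 0.00) ✓; BH at 31.60° ✓; |BH| = 27.60 ✓; ∠BHA = 39.30° ✓; |HA| = 8.900 ✓; ∠HAG = 107.3° ✓; |AG| = 16.20 ✓; ∠AGK = 37.20° ✓; |GK| = 20.60 ✓; ∠GKE = 102.4° ✓; |KE| = 26.00 ✓; ∠KEU = 105.2° ✓; |EU| = 4.800 ✗.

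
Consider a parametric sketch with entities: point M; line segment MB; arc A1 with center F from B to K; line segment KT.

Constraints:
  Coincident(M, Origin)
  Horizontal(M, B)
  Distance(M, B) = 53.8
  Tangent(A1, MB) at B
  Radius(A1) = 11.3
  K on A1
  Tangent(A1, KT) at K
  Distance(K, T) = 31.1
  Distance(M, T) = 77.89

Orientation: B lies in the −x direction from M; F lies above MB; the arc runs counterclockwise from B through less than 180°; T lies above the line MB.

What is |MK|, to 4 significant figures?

48.90

Checks: ∠(FB, BM) = 90.00° ✓; |FK| = 11.30 ✓; ∠(FK, KT) = 90.00° ✓; |KT| = 31.10 ✓; |MT| = 77.89 ✓.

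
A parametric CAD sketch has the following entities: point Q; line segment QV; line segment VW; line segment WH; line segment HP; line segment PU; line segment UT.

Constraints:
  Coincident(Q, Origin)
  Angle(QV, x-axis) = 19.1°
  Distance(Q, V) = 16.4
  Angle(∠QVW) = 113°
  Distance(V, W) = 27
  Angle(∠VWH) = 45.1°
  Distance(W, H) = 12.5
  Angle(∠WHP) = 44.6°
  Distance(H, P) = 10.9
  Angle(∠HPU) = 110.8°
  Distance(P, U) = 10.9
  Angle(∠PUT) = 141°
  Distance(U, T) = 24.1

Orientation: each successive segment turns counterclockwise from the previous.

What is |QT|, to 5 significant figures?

59.222

Q is at the origin; QV runs at 19.1° with length 16.4, so V = (15.497, 5.3664). ∠QVW = 113.0° gives VW at 86.100° from the x-axis; with |VW| = 27.0, W = (17.334, 32.304). ∠VWH = 45.1° gives WH at -139.00° from the x-axis; with |WH| = 12.5, H = (7.8997, 24.103). ∠WHP = 44.6° gives HP at -3.6000° from the x-axis; with |HP| = 10.9, P = (18.778, 23.419). ∠HPU = 110.8° gives PU at 65.600° from the x-axis; with |PU| = 10.9, U = (23.281, 33.345). ∠PUT = 141.0° gives UT at 104.60° from the x-axis; with |UT| = 24.1, T = (17.206, 56.667). Then |QT| = |T − Q| = 59.222.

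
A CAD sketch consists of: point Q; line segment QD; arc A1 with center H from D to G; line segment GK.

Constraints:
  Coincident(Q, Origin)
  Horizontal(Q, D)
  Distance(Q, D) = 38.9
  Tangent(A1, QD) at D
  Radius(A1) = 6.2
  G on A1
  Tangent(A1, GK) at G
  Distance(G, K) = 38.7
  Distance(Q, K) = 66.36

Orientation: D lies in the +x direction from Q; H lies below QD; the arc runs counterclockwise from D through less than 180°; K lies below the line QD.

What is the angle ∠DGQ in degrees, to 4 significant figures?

107.5°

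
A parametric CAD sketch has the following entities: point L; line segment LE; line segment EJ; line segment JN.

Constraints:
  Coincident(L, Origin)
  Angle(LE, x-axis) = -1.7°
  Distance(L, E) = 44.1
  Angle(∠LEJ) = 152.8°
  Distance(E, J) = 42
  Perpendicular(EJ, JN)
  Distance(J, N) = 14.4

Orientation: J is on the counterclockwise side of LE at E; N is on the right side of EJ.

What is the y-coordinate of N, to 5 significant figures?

3.7760

L is at the origin; LE runs at -1.7° with length 44.1, so E = 44.1·(cos -1.7°, sin -1.7°) = (44.081, -1.3083). ∠LEJ = 152.8°, so EJ runs at -1.7° + (180° − 152.8°) = 25.500° from the x-axis; with |EJ| = 42.0, J = E + 42.0·(cos 25.500°, sin 25.500°) = (81.989, 16.773). The perpendicularity gives JN at right angles to EJ; with |JN| = 14.4 on the right of EJ, N = J + 14.4·(0.43051, -0.90259) = (88.189, 3.7760). So N.y = 3.7760.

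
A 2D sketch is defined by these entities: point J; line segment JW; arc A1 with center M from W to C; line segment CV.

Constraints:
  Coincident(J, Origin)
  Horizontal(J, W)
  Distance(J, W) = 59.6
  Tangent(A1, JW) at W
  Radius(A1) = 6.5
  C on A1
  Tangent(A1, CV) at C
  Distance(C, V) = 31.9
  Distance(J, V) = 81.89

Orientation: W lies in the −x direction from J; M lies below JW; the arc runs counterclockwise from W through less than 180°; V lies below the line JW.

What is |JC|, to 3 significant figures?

66.1

J is at the origin; J and W share the same y with |JW| = 59.6 and W on the −x side, so W = (-59.6, 0.00). Tangency of A1 to JW means the radius MW is perpendicular to JW, so M = W + (0, -6.5) = (-59.6, -6.50). Since MC ⟂ CV (tangency), |MV| = √(6.5² + 31.9²) = 32.6 regardless of where C sits on A1. So V lies on both circle(J, 81.89) and circle(M, 32.6); the below-JW intersection is V = (-73.6, -35.9). C is the foot of the tangent from V: C = (-65.9, -4.93).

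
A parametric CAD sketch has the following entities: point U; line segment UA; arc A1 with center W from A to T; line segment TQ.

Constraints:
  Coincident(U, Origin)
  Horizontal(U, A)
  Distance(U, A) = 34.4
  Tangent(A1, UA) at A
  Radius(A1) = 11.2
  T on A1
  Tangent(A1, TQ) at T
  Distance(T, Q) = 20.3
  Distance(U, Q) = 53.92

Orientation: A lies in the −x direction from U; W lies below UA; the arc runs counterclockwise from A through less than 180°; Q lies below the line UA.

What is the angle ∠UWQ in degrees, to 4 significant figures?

129.2°

U is at the origin; UA is horizontal with |UA| = 34.4 and A on the −x side, so A = (-34.40, 0.000). A1 meets UA tangentially, so WA is at right angles to UA, so W = A + (0, -11.2) = (-34.40, -11.20). Since WT ⟂ TQ (tangency), |WQ| = √(11.2² + 20.3²) = 23.18 regardless of where T sits on A1. So Q lies on both circle(U, 53.92) and circle(W, 23.18); the below-UA intersection is Q = (-42.78, -32.82). T is the foot of the tangent from Q: T = (-45.50, -12.70).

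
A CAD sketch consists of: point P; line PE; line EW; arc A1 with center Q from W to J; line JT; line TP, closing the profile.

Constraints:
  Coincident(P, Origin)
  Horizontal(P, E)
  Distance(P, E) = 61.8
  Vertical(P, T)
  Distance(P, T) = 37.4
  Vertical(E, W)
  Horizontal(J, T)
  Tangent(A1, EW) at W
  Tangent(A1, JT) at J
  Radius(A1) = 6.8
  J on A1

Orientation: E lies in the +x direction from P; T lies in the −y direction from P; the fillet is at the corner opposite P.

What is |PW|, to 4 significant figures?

68.96

The virtual corner opposite P is at (61.80, -37.40). Tangency of A1 to EW means the radius QW is perpendicular to EW and A1 meets JT tangentially, so QJ is at right angles to JT, with radius 6.8, so the center Q sits 6.8 in from both sides at Q = (55.00, -30.60). That places the tangent points at W = (61.80, -30.60) on EW and J = (55.00, -37.40) on JT. Then |PW| = |W − P| = 68.96.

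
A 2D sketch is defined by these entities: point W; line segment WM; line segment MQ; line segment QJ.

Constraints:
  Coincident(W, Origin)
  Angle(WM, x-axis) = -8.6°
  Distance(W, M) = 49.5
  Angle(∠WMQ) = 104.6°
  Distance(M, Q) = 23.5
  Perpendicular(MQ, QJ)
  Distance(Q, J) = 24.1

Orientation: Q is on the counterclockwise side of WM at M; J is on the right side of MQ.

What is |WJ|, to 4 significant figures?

80.49

W is at the origin; WM runs at -8.6° with length 49.5, so M = 49.5·(cos -8.6°, sin -8.6°) = (48.94, -7.402). ∠WMQ = 104.6°, so MQ runs at -8.6° + (180° − 104.6°) = 66.80° from the x-axis; with |MQ| = 23.5, Q = M + 23.5·(cos 66.80°, sin 66.80°) = (58.20, 14.20). MQ ⟂ QJ; with |QJ| = 24.1 on the right of MQ, J = Q + 24.1·(0.9191, -0.3939) = (80.35, 4.704). Then |WJ| = |J − W| = 80.49.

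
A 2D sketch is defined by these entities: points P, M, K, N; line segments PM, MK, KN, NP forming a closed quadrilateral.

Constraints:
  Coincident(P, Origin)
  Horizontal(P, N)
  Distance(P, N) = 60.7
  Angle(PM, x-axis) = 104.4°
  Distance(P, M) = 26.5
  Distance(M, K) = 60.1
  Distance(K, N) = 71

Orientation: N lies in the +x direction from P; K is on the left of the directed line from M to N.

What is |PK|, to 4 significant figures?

76.54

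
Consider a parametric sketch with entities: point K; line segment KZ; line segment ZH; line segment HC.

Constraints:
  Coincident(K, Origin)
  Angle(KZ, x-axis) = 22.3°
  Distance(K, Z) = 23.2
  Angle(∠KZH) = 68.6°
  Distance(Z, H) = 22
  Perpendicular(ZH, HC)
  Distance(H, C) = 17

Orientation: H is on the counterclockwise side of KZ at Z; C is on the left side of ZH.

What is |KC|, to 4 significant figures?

14.30

K is at the origin; KZ runs at 22.3° with length 23.2, so Z = 23.2·(cos 22.3°, sin 22.3°) = (21.46, 8.803). ∠KZH = 68.6°, so ZH runs at 22.3° + (180° − 68.6°) = 133.7° from the x-axis; with |ZH| = 22.0, H = Z + 22.0·(cos 133.7°, sin 133.7°) = (6.265, 24.71). The perpendicularity gives HC at right angles to ZH; with |HC| = 17.0 on the left of ZH, C = H + 17.0·(-0.7230, -0.6909) = (-6.025, 12.96). Then |KC| = |C − K| = 14.30.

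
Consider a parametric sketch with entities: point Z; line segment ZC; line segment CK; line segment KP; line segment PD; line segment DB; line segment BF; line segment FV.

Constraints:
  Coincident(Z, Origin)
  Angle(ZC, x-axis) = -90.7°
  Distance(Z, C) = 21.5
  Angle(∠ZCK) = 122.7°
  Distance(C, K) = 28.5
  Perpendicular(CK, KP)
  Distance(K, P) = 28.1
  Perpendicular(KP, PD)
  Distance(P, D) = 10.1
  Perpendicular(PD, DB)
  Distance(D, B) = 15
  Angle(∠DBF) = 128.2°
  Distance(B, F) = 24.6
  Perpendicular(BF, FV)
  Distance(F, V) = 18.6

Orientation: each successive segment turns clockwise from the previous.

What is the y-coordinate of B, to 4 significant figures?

-20.14

Z is at the origin; ZC runs at -90.7° with length 21.5, so C = (-0.2627, -21.50). ∠ZCK = 122.7° gives CK at -148.0° from the x-axis; with |CK| = 28.5, K = (-24.43, -36.60). CK ⟂ KP, so KP runs at 122.0°; with |KP| = 28.1, P = (-39.32, -12.77). The perpendicularity gives PD at right angles to KP, so PD runs at 32.00°; with |PD| = 10.1, D = (-30.76, -7.419). The perpendicularity gives DB at right angles to PD, so DB runs at -58.00°; with |DB| = 15.0, B = (-22.81, -20.14). So B.y = -20.14.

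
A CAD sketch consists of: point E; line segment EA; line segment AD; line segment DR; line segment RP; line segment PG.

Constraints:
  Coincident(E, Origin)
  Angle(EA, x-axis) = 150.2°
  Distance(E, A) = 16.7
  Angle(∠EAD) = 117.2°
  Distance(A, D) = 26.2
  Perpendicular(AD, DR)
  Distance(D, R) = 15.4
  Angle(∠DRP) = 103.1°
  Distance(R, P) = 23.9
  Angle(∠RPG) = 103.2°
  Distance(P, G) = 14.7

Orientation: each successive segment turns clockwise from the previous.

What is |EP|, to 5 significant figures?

12.124

AD ⟂ DR, so DR runs at -2.6000°; with |DR| = 15.4, R = (2.0810, 33.774). ∠DRP = 103.1° gives RP at -79.500° from the x-axis; with |RP| = 23.9, P = (6.4364, 10.274). Then |EP| = |P − E| = 12.124.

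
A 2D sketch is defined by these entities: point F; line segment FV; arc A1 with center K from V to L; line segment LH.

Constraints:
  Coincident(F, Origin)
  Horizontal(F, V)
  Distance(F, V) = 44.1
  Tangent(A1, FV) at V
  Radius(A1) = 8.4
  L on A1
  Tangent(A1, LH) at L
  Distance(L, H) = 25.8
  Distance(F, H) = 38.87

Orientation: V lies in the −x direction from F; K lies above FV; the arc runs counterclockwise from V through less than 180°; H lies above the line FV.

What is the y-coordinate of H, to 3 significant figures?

28.8

F is at the origin; FV is horizontal with |FV| = 44.1 and V on the −x side, so V = (-44.1, 0.00). Tangency of A1 to FV means the radius KV is perpendicular to FV, so K = V + (0, 8.4) = (-44.1, 8.40). Since KL ⟂ LH (tangency), |KH| = √(8.4² + 25.8²) = 27.1 regardless of where L sits on A1. So H lies on both circle(F, 38.87) and circle(K, 27.1); the above-FV intersection is H = (-26.2, 28.8). L is the foot of the tangent from H: L = (-36.4, 5.07).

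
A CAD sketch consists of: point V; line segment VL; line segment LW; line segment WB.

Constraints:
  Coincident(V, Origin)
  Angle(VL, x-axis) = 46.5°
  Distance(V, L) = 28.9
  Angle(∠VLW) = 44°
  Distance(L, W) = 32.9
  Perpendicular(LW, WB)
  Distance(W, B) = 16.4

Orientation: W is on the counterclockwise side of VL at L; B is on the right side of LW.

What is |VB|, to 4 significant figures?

38.43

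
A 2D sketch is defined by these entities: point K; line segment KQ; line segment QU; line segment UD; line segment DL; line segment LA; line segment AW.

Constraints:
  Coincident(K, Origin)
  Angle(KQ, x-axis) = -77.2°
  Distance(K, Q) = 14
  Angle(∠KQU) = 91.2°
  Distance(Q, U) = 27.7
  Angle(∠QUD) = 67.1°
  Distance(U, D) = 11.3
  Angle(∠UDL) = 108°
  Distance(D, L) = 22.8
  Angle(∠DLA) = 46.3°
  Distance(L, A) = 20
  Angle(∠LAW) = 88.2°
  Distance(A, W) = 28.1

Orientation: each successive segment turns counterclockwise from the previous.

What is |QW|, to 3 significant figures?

37.5

∠DLA = 46.3° gives LA at -29.8° from the x-axis; with |LA| = 20.0, A = (19.3, -15.2). ∠LAW = 88.2° gives AW at 62.0° from the x-axis; with |AW| = 28.1, W = (32.5, 9.63). Then |QW| = |W − Q| = 37.5.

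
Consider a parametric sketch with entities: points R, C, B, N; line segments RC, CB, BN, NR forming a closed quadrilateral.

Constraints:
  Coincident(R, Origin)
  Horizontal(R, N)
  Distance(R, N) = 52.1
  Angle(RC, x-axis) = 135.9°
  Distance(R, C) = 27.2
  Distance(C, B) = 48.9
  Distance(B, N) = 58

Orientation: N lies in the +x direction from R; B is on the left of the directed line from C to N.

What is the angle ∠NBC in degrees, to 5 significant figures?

87.316°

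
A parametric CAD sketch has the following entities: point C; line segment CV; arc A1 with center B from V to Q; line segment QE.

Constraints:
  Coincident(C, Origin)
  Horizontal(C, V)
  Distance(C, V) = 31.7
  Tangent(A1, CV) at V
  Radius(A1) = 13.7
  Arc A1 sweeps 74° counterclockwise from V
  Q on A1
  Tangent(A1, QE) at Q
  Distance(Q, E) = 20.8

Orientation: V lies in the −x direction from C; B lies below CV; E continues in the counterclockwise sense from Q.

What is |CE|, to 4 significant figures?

58.79

C is at the origin; CV is horizontal with |CV| = 31.7 and V on the −x side, so V = (-31.70, 0.000). Since A1 is tangent to CV there, BV ⟂ CV, so B = V + (0, -13.7) = (-31.70, -13.70). On A1, V sits at bearing 90° from B; a 74° counterclockwise sweep puts Q at bearing 164°, so Q = B + 13.7·(cos 164°, sin 164°) = (-44.87, -9.924). Since A1 is tangent to QE there, BQ ⟂ QE, so QE runs along (−sin 164°, cos 164°); with |QE| = 20.8, E = (-50.60, -29.92). Then |CE| = |E − C| = 58.79.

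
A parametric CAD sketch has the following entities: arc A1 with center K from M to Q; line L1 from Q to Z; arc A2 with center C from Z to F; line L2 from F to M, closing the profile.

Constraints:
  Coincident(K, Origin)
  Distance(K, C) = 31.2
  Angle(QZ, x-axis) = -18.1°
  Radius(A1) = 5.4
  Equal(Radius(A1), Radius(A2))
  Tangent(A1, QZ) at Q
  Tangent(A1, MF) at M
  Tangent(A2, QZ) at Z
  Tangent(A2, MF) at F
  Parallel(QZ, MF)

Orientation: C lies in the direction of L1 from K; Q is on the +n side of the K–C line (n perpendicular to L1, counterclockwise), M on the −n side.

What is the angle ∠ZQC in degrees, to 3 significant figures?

9.82°

Tangency of A1 to both parallel lines with radius 5.4 puts Q and M at K ± 5.4·n: Q = (1.68, 5.13), M = (-1.68, -5.13). Equal radii place Z and F the same way about C: Z = C + 5.4·n = (31.3, -4.56), F = C − 5.4·n = (28.0, -14.8). Then cos ∠ZQC = QZ·QC / (|QZ||QC|), giving 9.82°.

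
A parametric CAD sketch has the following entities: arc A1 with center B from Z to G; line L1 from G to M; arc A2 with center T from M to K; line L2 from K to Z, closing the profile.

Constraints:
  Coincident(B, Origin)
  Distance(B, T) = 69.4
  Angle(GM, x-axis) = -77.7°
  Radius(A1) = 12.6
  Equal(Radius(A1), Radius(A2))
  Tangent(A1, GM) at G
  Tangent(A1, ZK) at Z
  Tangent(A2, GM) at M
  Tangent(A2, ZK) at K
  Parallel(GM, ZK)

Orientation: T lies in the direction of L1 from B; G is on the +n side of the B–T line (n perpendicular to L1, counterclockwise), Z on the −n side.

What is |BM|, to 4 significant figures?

70.53

The slot axis is L1's direction at -77.7°, so u = (cos -77.7°, sin -77.7°) = (0.2130, -0.9770) and n = (−sin -77.7°, cos -77.7°) = (0.9770, 0.2130). B is at the origin and T lies 69.4 along u from B, so T = 69.4·u = (14.78, -67.81). Tangency of A1 to both parallel lines with radius 12.6 puts G and Z at B ± 12.6·n: G = (12.31, 2.684), Z = (-12.31, -2.684). Equal radii place M and K the same way about T: M = T + 12.6·n = (27.10, -65.12), K = T − 12.6·n = (2.474, -70.49). Then |BM| = |M − B| = 70.53.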